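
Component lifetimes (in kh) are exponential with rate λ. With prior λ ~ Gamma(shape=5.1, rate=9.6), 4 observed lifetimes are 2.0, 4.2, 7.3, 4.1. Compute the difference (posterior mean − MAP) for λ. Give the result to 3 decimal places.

0.037

Σ times = 17.6. Posterior: Gamma(shape = 5.1+4 = 9.1, rate = 9.6+17.6 = 27.2).
Mode = (α−1)/β = 8.1/27.2 = 0.298.
Mean = α/β = 9.1/27.2 = 0.335.
Difference = 0.335 − 0.298 = 0.037.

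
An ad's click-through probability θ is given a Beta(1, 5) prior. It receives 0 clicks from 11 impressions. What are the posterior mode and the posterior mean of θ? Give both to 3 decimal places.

MAP = 0.000; posterior mean = 0.059

Posterior: Beta(1+0, 5+11) = Beta(1, 16).
Since α = 1 ≤ 1 and β > 1, the Beta density is monotone decreasing on [0,1]; the mode is at 0.
Mean = 1/(1+16) = 0.059.
Mean > mode: the posterior has a right tail.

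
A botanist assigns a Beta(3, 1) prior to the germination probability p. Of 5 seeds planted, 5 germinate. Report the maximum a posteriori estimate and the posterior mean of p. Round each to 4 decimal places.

p_MAP = 1.0000, E[p|data] = 0.8889

Posterior: Beta(3+5, 1+0) = Beta(8, 1).
Since β = 1 ≤ 1 and α > 1, the Beta density is monotone increasing on [0,1]; the mode is at 1.
Mean = 8/(8+1) = 0.8889.
The posterior is left-skewed, so the mode exceeds the mean.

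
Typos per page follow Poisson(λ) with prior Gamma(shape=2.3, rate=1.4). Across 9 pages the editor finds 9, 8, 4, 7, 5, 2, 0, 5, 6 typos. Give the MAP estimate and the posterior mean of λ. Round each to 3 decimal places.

Σ counts = 46. Posterior: Gamma(shape = 2.3+46 = 48.3, rate = 1.4+9 = 10.4).
Mode = (α−1)/β = 47.3/10.4 = 4.548.
Mean = α/β = 48.3/10.4 = 4.644.

MAP: 4.548. Posterior mean: 4.644.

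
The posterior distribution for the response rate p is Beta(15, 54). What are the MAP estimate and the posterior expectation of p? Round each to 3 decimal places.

Mode = (15−1)/(15+54−2) = 14/67 = 0.209.
Mean = 15/(15+54) = 15/69 = 0.217.
The mean is pulled above the mode by the posterior's right skew.

MAP = 0.209, posterior mean = 0.217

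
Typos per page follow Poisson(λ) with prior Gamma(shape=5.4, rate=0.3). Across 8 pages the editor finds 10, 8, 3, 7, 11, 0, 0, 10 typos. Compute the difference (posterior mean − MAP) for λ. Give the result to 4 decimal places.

0.1205

Σ counts = 49. Posterior: Gamma(shape = 5.4+49 = 54.4, rate = 0.3+8 = 8.3).
Mode = (α−1)/β = 53.4/8.3 = 6.4337.
Mean = α/β = 54.4/8.3 = 6.5542.
Difference = 6.5542 − 6.4337 = 0.1205.
Mean > mode: the posterior has a right tail.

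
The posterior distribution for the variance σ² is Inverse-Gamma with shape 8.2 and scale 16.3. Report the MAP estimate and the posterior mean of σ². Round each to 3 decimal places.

MAP = 1.772, posterior mean = 2.264

Mode = β/(α+1) = 16.3/9.2 = 1.772.
Mean = β/(α−1) = 16.3/7.2 = 2.264.
The mean is pulled above the mode by the posterior's right skew.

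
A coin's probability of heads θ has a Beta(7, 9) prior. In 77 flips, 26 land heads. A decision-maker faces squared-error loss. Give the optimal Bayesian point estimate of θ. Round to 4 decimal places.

0.3548

Posterior: Beta(7+26, 9+51) = Beta(33, 60).
Mode = (33−1)/(33+60−2) = 32/91 = 0.3516.
Mean = 33/(33+60) = 33/93 = 0.3548.
Squared-error loss ⇒ the optimal estimator is the posterior mean.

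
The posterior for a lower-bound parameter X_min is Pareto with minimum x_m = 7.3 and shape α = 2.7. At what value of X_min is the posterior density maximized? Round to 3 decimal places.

The Pareto density is strictly decreasing on [x_m, ∞), so the mode is x_m = 7.300.
Mean = α·x_m/(α−1) = 2.7·7.3/1.7 = 11.594.
This is the posterior mode — the MAP estimate.

7.300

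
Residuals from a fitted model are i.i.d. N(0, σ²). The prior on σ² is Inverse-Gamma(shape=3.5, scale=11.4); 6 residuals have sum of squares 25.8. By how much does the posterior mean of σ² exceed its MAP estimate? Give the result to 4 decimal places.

1.1782

Posterior: Inverse-Gamma(shape = 3.5+6/2 = 6.5, scale = 11.4+25.8/2 = 24.3).
Mode = β/(α+1) = 24.3/7.5 = 3.2400.
Mean = β/(α−1) = 24.3/5.5 = 4.4182.
Difference = 4.4182 − 3.2400 = 1.1782.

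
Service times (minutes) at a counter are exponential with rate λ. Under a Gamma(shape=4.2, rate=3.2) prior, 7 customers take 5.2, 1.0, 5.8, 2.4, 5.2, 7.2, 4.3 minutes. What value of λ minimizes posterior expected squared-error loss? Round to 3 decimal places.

0.327

Σ times = 31.1. Posterior: Gamma(shape = 4.2+7 = 11.2, rate = 3.2+31.1 = 34.3).
Mode = (α−1)/β = 10.2/34.3 = 0.297.
Mean = α/β = 11.2/34.3 = 0.327.
Squared-error loss ⇒ the optimal estimator is the posterior mean.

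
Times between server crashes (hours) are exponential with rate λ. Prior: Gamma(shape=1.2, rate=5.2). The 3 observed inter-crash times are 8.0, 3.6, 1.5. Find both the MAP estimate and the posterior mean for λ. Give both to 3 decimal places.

MAP estimate = 0.175, posterior mean = 0.230

Σ times = 13.1. Posterior: Gamma(shape = 1.2+3 = 4.2, rate = 5.2+13.1 = 18.3).
Mode = (α−1)/β = 3.2/18.3 = 0.175.
Mean = α/β = 4.2/18.3 = 0.230.
The posterior is right-skewed, so the mean exceeds the mode.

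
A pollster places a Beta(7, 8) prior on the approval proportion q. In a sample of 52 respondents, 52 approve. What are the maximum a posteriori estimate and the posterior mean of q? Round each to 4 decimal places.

MAP = 0.8923, posterior mean = 0.8806

Posterior: Beta(7+52, 8+0) = Beta(59, 8).
Mode = (59−1)/(59+8−2) = 58/65 = 0.8923.
Mean = 59/(59+8) = 59/67 = 0.8806.
Left-skewed posterior ⇒ mean < mode.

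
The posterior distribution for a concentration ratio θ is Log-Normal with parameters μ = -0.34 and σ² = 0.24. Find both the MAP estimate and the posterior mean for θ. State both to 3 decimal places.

Mode = exp(μ − σ²) = exp(-0.58) = 0.560.
Mean = exp(μ + σ²/2) = exp(-0.220) = 0.803.

MAP: 0.560. Posterior mean: 0.803.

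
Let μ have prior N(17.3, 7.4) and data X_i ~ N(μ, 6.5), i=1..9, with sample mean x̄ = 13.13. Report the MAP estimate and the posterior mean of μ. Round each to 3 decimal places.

MAP: 13.501. Posterior mean: 13.501.

Posterior for μ is Normal. Precision-weighted mean: (1/7.4·17.3 + 9/6.5·13.13) / (1/7.4 + 9/6.5) = 13.501.
A Normal posterior is symmetric, so mode = mean.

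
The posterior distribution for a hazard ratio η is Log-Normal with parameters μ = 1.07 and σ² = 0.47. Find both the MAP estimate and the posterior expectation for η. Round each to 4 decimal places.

η_MAP = 1.8221, E[η|data] = 3.6877

Mode = exp(μ − σ²) = exp(0.60) = 1.8221.
Mean = exp(μ + σ²/2) = exp(1.305) = 3.6877.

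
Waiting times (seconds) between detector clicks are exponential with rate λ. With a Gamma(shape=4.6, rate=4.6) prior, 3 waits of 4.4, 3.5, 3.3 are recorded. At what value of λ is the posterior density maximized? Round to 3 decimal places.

0.418

Σ times = 11.2. Posterior: Gamma(shape = 4.6+3 = 7.6, rate = 4.6+11.2 = 15.8).
Mode = (α−1)/β = 6.6/15.8 = 0.418.
Mean = α/β = 7.6/15.8 = 0.481.
This is the posterior mode — the MAP estimate.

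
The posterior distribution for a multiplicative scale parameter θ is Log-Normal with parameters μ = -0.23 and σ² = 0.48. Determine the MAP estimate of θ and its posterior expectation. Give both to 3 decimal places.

Mode = exp(μ − σ²) = exp(-0.71) = 0.492.
Mean = exp(μ + σ²/2) = exp(0.010) = 1.010.
The posterior is right-skewed, so the mean exceeds the mode.

MAP = 0.492, posterior mean = 1.010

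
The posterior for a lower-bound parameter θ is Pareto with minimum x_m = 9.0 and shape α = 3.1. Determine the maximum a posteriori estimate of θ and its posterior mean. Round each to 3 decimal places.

MAP = 9.000, posterior mean = 13.286

The Pareto density is strictly decreasing on [x_m, ∞), so the mode is x_m = 9.000.
Mean = α·x_m/(α−1) = 3.1·9.0/2.1 = 13.286.
Mean > mode: the posterior has a right tail.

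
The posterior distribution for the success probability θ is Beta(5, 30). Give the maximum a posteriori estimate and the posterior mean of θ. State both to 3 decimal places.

MAP: 0.121. Posterior mean: 0.143.

Mode = (5−1)/(5+30−2) = 4/33 = 0.121.
Mean = 5/(5+30) = 5/35 = 0.143.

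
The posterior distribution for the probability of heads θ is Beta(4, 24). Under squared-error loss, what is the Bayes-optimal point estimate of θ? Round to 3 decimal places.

Mode = (4−1)/(4+24−2) = 3/26 = 0.115.
Mean = 4/(4+24) = 4/28 = 0.143.
Squared-error loss ⇒ the optimal estimator is the posterior mean.

0.143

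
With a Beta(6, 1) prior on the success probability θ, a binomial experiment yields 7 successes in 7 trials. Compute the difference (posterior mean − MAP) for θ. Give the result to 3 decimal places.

-0.071

Posterior: Beta(6+7, 1+0) = Beta(13, 1).
Since β = 1 ≤ 1 and α > 1, the Beta density is monotone increasing on [0,1]; the mode is at 1.
Mean = 13/(13+1) = 0.929.
Difference = 0.929 − 1.000 = -0.071.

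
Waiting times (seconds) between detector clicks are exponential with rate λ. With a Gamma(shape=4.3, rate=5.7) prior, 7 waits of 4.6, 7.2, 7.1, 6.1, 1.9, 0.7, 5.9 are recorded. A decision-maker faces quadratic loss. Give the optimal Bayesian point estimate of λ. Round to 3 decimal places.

0.288

Σ times = 33.5. Posterior: Gamma(shape = 4.3+7 = 11.3, rate = 5.7+33.5 = 39.2).
Mode = (α−1)/β = 10.3/39.2 = 0.263.
Mean = α/β = 11.3/39.2 = 0.288.
Quadratic loss ⇒ the optimal estimator is the posterior mean.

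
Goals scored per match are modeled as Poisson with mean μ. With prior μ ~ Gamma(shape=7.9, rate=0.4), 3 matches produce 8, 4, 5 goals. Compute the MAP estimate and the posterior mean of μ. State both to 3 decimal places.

μ_MAP = 7.029, E[μ|data] = 7.324

Σ counts = 17. Posterior: Gamma(shape = 7.9+17 = 24.9, rate = 0.4+3 = 3.4).
Mode = (α−1)/β = 23.9/3.4 = 7.029.
Mean = α/β = 24.9/3.4 = 7.324.
Right-skewed posterior ⇒ mode < mean.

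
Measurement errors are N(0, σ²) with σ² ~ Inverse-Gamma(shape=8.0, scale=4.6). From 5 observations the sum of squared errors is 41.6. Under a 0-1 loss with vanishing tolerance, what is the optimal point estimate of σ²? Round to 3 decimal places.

2.209

Posterior: Inverse-Gamma(shape = 8.0+5/2 = 10.5, scale = 4.6+41.6/2 = 25.4).
Mode = β/(α+1) = 25.4/11.5 = 2.209.
Mean = β/(α−1) = 25.4/9.5 = 2.674.
This is the posterior mode — the MAP estimate.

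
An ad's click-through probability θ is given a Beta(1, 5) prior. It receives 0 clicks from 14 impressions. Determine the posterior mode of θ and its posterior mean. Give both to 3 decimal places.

θ_MAP = 0.000, E[θ|data] = 0.050

Posterior: Beta(1+0, 5+14) = Beta(1, 19).
Since α = 1 ≤ 1 and β > 1, the Beta density is monotone decreasing on [0,1]; the mode is at 0.
Mean = 1/(1+19) = 0.050.
The posterior is right-skewed, so the mean exceeds the mode.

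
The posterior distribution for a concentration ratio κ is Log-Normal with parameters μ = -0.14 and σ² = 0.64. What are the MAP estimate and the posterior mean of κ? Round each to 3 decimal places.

Mode = exp(μ − σ²) = exp(-0.78) = 0.458.
Mean = exp(μ + σ²/2) = exp(0.180) = 1.197.
The posterior is right-skewed, so the mean exceeds the mode.

MAP = 0.458, posterior mean = 1.197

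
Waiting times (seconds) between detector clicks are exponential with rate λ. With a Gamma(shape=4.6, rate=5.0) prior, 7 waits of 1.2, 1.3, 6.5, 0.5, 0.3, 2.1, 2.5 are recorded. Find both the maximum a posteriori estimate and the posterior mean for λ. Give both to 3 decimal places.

Σ times = 14.4. Posterior: Gamma(shape = 4.6+7 = 11.6, rate = 5.0+14.4 = 19.4).
Mode = (α−1)/β = 10.6/19.4 = 0.546.
Mean = α/β = 11.6/19.4 = 0.598.

MAP: 0.546. Posterior mean: 0.598.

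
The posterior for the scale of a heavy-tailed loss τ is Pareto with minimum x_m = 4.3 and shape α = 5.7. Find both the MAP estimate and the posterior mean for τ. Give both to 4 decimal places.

MAP estimate = 4.3000, posterior mean = 5.2149

The Pareto density is strictly decreasing on [x_m, ∞), so the mode is x_m = 4.3000.
Mean = α·x_m/(α−1) = 5.7·4.3/4.7 = 5.2149.
Right-skewed posterior ⇒ mode < mean.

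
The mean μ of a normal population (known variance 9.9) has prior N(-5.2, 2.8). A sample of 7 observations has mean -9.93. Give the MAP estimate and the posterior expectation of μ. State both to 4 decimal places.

MAP = -8.3426, posterior mean = -8.3426

Posterior for μ is Normal. Precision-weighted mean: (1/2.8·-5.2 + 7/9.9·-9.93) / (1/2.8 + 7/9.9) = -8.3426.
A Normal posterior is symmetric, so mode = mean.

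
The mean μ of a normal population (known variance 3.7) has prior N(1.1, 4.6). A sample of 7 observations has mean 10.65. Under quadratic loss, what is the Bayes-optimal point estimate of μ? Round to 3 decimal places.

9.666

Posterior for μ is Normal. Precision-weighted mean: (1/4.6·1.1 + 7/3.7·10.65) / (1/4.6 + 7/3.7) = 9.666.
A Normal posterior is symmetric, so mode = mean.
Quadratic loss ⇒ the optimal estimator is the posterior mean.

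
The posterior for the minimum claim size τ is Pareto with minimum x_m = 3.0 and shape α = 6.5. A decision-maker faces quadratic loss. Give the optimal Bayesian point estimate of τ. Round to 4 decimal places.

The Pareto density is strictly decreasing on [x_m, ∞), so the mode is x_m = 3.0000.
Mean = α·x_m/(α−1) = 6.5·3.0/5.5 = 3.5455.
Quadratic loss ⇒ the optimal estimator is the posterior mean.

3.5455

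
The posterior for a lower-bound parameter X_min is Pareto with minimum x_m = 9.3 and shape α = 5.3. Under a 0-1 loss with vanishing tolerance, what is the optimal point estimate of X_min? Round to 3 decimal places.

9.300

The Pareto density is strictly decreasing on [x_m, ∞), so the mode is x_m = 9.300.
Mean = α·x_m/(α−1) = 5.3·9.3/4.3 = 11.463.
This is the posterior mode — the MAP estimate.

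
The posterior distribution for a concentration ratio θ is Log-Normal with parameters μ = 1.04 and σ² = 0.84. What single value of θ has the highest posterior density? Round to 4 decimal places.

Mode = exp(μ − σ²) = exp(0.20) = 1.2214.
Mean = exp(μ + σ²/2) = exp(1.460) = 4.3060.
This is the posterior mode — the MAP estimate.

1.2214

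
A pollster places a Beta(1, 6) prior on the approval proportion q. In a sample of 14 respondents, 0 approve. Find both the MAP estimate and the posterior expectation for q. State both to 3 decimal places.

q_MAP = 0.000, E[q|data] = 0.048

Posterior: Beta(1+0, 6+14) = Beta(1, 20).
Since α = 1 ≤ 1 and β > 1, the Beta density is monotone decreasing on [0,1]; the mode is at 0.
Mean = 1/(1+20) = 0.048.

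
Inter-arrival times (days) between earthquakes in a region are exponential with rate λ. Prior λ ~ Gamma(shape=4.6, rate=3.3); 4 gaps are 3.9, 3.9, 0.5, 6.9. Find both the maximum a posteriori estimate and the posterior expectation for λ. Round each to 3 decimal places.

Σ times = 15.2. Posterior: Gamma(shape = 4.6+4 = 8.6, rate = 3.3+15.2 = 18.5).
Mode = (α−1)/β = 7.6/18.5 = 0.411.
Mean = α/β = 8.6/18.5 = 0.465.

MAP = 0.411; posterior mean = 0.465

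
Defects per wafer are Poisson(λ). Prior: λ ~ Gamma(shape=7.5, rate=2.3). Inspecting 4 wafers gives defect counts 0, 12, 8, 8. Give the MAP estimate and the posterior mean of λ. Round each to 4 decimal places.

Σ counts = 28. Posterior: Gamma(shape = 7.5+28 = 35.5, rate = 2.3+4 = 6.3).
Mode = (α−1)/β = 34.5/6.3 = 5.4762.
Mean = α/β = 35.5/6.3 = 5.6349.
Right-skewed posterior ⇒ mode < mean.

λ_MAP = 5.4762, E[λ|data] = 5.6349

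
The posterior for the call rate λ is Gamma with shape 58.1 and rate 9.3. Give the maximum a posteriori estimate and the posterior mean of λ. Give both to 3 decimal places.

λ_MAP = 6.140, E[λ|data] = 6.247

Mode = (α−1)/β = 57.1/9.3 = 6.140.
Mean = α/β = 58.1/9.3 = 6.247.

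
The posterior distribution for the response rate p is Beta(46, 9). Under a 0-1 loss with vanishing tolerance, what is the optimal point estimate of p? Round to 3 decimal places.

Mode = (46−1)/(46+9−2) = 45/53 = 0.849.
Mean = 46/(46+9) = 46/55 = 0.836.
This is the posterior mode — the MAP estimate.

0.849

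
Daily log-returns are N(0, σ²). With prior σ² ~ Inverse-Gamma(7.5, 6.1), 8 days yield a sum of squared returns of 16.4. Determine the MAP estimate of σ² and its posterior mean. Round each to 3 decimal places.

Posterior: Inverse-Gamma(shape = 7.5+8/2 = 11.5, scale = 6.1+16.4/2 = 14.3).
Mode = β/(α+1) = 14.3/12.5 = 1.144.
Mean = β/(α−1) = 14.3/10.5 = 1.362.

σ²_MAP = 1.144, E[σ²|data] = 1.362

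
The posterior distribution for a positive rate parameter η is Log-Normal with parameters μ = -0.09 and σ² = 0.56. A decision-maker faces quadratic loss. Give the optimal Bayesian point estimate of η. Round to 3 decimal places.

Mode = exp(μ − σ²) = exp(-0.65) = 0.522.
Mean = exp(μ + σ²/2) = exp(0.190) = 1.209.
Quadratic loss ⇒ the optimal estimator is the posterior mean.

1.209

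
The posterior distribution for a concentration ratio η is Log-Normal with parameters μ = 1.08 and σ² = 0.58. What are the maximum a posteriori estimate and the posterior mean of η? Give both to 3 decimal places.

maximum a posteriori estimate = 1.649, posterior mean = 3.935

Mode = exp(μ − σ²) = exp(0.50) = 1.649.
Mean = exp(μ + σ²/2) = exp(1.370) = 3.935.
The mean is pulled above the mode by the posterior's right skew.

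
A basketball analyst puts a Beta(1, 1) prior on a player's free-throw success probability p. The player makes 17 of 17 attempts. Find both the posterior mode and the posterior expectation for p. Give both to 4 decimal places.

Posterior: Beta(1+17, 1+0) = Beta(18, 1).
Since β = 1 ≤ 1 and α > 1, the Beta density is monotone increasing on [0,1]; the mode is at 1.
Mean = 18/(18+1) = 0.9474.
Left-skewed posterior ⇒ mean < mode.

posterior mode = 1.0000, posterior expectation = 0.9474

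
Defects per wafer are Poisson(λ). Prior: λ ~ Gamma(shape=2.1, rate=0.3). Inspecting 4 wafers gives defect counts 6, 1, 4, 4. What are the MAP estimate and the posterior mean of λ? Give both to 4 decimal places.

Σ counts = 15. Posterior: Gamma(shape = 2.1+15 = 17.1, rate = 0.3+4 = 4.3).
Mode = (α−1)/β = 16.1/4.3 = 3.7442.
Mean = α/β = 17.1/4.3 = 3.9767.

MAP: 3.7442. Posterior mean: 3.9767.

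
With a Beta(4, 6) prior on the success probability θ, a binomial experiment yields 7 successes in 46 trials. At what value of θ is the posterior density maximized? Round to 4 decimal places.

0.1852

Posterior: Beta(4+7, 6+39) = Beta(11, 45).
Mode = (11−1)/(11+45−2) = 10/54 = 0.1852.
Mean = 11/(11+45) = 11/56 = 0.1964.
This is the posterior mode — the MAP estimate.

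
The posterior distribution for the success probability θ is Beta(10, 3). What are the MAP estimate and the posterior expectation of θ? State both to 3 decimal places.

MAP = 0.818, posterior mean = 0.769

Mode = (10−1)/(10+3−2) = 9/11 = 0.818.
Mean = 10/(10+3) = 10/13 = 0.769.
Left-skewed posterior ⇒ mean < mode.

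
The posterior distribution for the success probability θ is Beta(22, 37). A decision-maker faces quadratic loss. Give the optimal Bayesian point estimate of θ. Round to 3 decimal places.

Mode = (22−1)/(22+37−2) = 21/57 = 0.368.
Mean = 22/(22+37) = 22/59 = 0.373.
Quadratic loss ⇒ the optimal estimator is the posterior mean.

0.373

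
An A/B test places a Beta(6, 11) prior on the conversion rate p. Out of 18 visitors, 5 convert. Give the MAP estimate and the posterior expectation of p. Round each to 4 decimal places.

Posterior: Beta(6+5, 11+13) = Beta(11, 24).
Mode = (11−1)/(11+24−2) = 10/33 = 0.3030.
Mean = 11/(11+24) = 11/35 = 0.3143.
Right-skewed posterior ⇒ mode < mean.

MAP: 0.3030. Posterior mean: 0.3143.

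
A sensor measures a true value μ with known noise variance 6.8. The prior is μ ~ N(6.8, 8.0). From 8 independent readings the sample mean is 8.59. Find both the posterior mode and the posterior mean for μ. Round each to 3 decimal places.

MAP = 8.418; posterior mean = 8.418

Posterior for μ is Normal. Precision-weighted mean: (1/8.0·6.8 + 8/6.8·8.59) / (1/8.0 + 8/6.8) = 8.418.
A Normal posterior is symmetric, so mode = mean.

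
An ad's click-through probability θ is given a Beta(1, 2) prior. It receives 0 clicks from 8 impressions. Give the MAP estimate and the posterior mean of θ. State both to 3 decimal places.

MAP: 0.000. Posterior mean: 0.091.

Posterior: Beta(1+0, 2+8) = Beta(1, 10).
Since α = 1 ≤ 1 and β > 1, the Beta density is monotone decreasing on [0,1]; the mode is at 0.
Mean = 1/(1+10) = 0.091.
The mean is pulled above the mode by the posterior's right skew.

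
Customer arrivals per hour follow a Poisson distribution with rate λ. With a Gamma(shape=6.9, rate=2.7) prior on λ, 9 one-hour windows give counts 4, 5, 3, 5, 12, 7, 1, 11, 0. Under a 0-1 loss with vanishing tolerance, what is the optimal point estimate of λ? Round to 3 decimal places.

4.607

Σ counts = 48. Posterior: Gamma(shape = 6.9+48 = 54.9, rate = 2.7+9 = 11.7).
Mode = (α−1)/β = 53.9/11.7 = 4.607.
Mean = α/β = 54.9/11.7 = 4.692.
This is the posterior mode — the MAP estimate.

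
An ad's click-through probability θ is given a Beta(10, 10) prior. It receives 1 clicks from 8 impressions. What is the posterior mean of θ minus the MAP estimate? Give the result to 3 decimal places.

Posterior: Beta(10+1, 10+7) = Beta(11, 17).
Mode = (11−1)/(11+17−2) = 10/26 = 0.385.
Mean = 11/(11+17) = 11/28 = 0.393.
Difference = 0.393 − 0.385 = 0.008.

0.008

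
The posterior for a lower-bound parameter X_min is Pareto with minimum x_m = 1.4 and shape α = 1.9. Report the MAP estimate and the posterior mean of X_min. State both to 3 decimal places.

MAP: 1.400. Posterior mean: 2.956.

The Pareto density is strictly decreasing on [x_m, ∞), so the mode is x_m = 1.400.
Mean = α·x_m/(α−1) = 1.9·1.4/0.9 = 2.956.
The mean is pulled above the mode by the posterior's right skew.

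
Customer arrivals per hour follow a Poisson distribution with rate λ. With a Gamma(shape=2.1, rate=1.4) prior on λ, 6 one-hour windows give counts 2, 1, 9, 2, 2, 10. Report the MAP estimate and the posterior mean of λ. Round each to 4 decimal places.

MAP = 3.6622; posterior mean = 3.7973

Σ counts = 26. Posterior: Gamma(shape = 2.1+26 = 28.1, rate = 1.4+6 = 7.4).
Mode = (α−1)/β = 27.1/7.4 = 3.6622.
Mean = α/β = 28.1/7.4 = 3.7973.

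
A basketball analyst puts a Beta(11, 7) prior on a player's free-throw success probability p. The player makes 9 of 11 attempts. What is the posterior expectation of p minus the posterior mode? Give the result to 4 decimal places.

Posterior: Beta(11+9, 7+2) = Beta(20, 9).
Mode = (20−1)/(20+9−2) = 19/27 = 0.7037.
Mean = 20/(20+9) = 20/29 = 0.6897.
Difference = 0.6897 − 0.7037 = -0.0140.

-0.0140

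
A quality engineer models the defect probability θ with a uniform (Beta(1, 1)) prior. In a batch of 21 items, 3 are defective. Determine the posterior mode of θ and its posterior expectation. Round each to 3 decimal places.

θ_MAP = 0.143, E[θ|data] = 0.174

Posterior: Beta(1+3, 1+18) = Beta(4, 19).
Mode = (4−1)/(4+19−2) = 3/21 = 0.143.
With a flat prior the MAP equals the MLE, 3/21.
Mean = 4/(4+19) = 4/23 = 0.174.
Right-skewed posterior ⇒ mode < mean.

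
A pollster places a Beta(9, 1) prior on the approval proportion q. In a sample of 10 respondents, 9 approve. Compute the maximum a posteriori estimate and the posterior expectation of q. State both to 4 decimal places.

Posterior: Beta(9+9, 1+1) = Beta(18, 2).
Mode = (18−1)/(18+2−2) = 17/18 = 0.9444.
Mean = 18/(18+2) = 18/20 = 0.9000.

MAP = 0.9444, posterior mean = 0.9000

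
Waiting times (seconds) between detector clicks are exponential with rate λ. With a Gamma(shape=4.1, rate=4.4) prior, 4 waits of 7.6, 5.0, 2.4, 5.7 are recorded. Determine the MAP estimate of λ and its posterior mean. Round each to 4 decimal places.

Σ times = 20.7. Posterior: Gamma(shape = 4.1+4 = 8.1, rate = 4.4+20.7 = 25.1).
Mode = (α−1)/β = 7.1/25.1 = 0.2829.
Mean = α/β = 8.1/25.1 = 0.3227.
The posterior is right-skewed, so the mean exceeds the mode.

MAP estimate = 0.2829, posterior mean = 0.3227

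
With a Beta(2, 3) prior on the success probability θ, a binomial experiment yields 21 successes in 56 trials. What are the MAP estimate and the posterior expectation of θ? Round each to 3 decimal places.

Posterior: Beta(2+21, 3+35) = Beta(23, 38).
Mode = (23−1)/(23+38−2) = 22/59 = 0.373.
Mean = 23/(23+38) = 23/61 = 0.377.

MAP estimate = 0.373, posterior expectation = 0.377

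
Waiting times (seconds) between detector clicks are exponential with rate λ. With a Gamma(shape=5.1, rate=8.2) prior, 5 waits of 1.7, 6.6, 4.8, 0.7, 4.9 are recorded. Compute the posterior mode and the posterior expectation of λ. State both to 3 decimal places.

MAP = 0.338, posterior mean = 0.375

Σ times = 18.7. Posterior: Gamma(shape = 5.1+5 = 10.1, rate = 8.2+18.7 = 26.9).
Mode = (α−1)/β = 9.1/26.9 = 0.338.
Mean = α/β = 10.1/26.9 = 0.375.
The mean is pulled above the mode by the posterior's right skew.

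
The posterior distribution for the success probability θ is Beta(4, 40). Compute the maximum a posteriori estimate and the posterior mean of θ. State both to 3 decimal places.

Mode = (4−1)/(4+40−2) = 3/42 = 0.071.
Mean = 4/(4+40) = 4/44 = 0.091.
The posterior is right-skewed, so the mean exceeds the mode.

MAP = 0.071; posterior mean = 0.091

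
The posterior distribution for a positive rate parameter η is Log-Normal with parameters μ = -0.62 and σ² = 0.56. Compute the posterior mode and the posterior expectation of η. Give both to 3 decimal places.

posterior mode = 0.307, posterior expectation = 0.712

Mode = exp(μ − σ²) = exp(-1.18) = 0.307.
Mean = exp(μ + σ²/2) = exp(-0.340) = 0.712.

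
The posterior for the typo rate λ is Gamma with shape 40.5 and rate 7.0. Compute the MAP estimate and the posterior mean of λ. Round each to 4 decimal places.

MAP = 5.6429, posterior mean = 5.7857

Mode = (α−1)/β = 39.5/7.0 = 5.6429.
Mean = α/β = 40.5/7.0 = 5.7857.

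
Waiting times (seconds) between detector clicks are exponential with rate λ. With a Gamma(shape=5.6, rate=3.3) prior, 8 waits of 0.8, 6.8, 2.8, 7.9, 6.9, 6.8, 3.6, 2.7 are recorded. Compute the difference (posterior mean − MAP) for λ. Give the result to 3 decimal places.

0.024

Σ times = 38.3. Posterior: Gamma(shape = 5.6+8 = 13.6, rate = 3.3+38.3 = 41.6).
Mode = (α−1)/β = 12.6/41.6 = 0.303.
Mean = α/β = 13.6/41.6 = 0.327.
Difference = 0.327 − 0.303 = 0.024.
The mean is pulled above the mode by the posterior's right skew.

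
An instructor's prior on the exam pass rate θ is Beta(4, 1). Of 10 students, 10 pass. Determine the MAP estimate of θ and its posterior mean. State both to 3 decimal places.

MAP = 1.000; posterior mean = 0.933

Posterior: Beta(4+10, 1+0) = Beta(14, 1).
Since β = 1 ≤ 1 and α > 1, the Beta density is monotone increasing on [0,1]; the mode is at 1.
Mean = 14/(14+1) = 0.933.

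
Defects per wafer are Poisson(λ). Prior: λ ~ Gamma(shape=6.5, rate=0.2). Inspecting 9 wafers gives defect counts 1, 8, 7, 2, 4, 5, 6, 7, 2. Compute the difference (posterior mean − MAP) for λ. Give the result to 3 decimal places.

Σ counts = 42. Posterior: Gamma(shape = 6.5+42 = 48.5, rate = 0.2+9 = 9.2).
Mode = (α−1)/β = 47.5/9.2 = 5.163.
Mean = α/β = 48.5/9.2 = 5.272.
Difference = 5.272 − 5.163 = 0.109.

0.109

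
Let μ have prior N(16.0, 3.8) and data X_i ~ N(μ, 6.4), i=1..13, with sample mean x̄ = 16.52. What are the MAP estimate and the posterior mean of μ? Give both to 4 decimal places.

MAP: 16.4604. Posterior mean: 16.4604.

Posterior for μ is Normal. Precision-weighted mean: (1/3.8·16.0 + 13/6.4·16.52) / (1/3.8 + 13/6.4) = 16.4604.
A Normal posterior is symmetric, so mode = mean.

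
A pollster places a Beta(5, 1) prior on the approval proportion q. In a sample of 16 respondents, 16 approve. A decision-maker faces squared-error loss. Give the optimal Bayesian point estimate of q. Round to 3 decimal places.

Posterior: Beta(5+16, 1+0) = Beta(21, 1).
Since β = 1 ≤ 1 and α > 1, the Beta density is monotone increasing on [0,1]; the mode is at 1.
Mean = 21/(21+1) = 0.955.
Squared-error loss ⇒ the optimal estimator is the posterior mean.

0.955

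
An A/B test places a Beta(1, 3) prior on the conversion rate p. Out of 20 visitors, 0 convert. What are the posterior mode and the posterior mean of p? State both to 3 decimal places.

Posterior: Beta(1+0, 3+20) = Beta(1, 23).
Since α = 1 ≤ 1 and β > 1, the Beta density is monotone decreasing on [0,1]; the mode is at 0.
Mean = 1/(1+23) = 0.042.

p_MAP = 0.000, E[p|data] = 0.042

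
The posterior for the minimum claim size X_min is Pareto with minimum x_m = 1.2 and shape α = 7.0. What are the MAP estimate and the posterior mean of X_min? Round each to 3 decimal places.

MAP = 1.200, posterior mean = 1.400

The Pareto density is strictly decreasing on [x_m, ∞), so the mode is x_m = 1.200.
Mean = α·x_m/(α−1) = 7.0·1.2/6.0 = 1.400.
The posterior is right-skewed, so the mean exceeds the mode.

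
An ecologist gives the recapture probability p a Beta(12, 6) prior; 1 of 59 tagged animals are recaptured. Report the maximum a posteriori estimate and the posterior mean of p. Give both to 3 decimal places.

MAP = 0.160, posterior mean = 0.169

Posterior: Beta(12+1, 6+58) = Beta(13, 64).
Mode = (13−1)/(13+64−2) = 12/75 = 0.160.
Mean = 13/(13+64) = 13/77 = 0.169.
The mean is pulled above the mode by the posterior's right skew.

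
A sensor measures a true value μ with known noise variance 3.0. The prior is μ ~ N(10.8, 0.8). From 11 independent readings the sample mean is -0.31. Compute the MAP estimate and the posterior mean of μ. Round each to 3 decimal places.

MAP: 2.515. Posterior mean: 2.515.

Posterior for μ is Normal. Precision-weighted mean: (1/0.8·10.8 + 11/3.0·-0.31) / (1/0.8 + 11/3.0) = 2.515.
A Normal posterior is symmetric, so mode = mean.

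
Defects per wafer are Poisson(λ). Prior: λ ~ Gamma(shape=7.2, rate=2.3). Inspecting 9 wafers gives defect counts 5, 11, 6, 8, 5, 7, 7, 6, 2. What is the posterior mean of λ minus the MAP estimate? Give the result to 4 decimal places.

0.0885

Σ counts = 57. Posterior: Gamma(shape = 7.2+57 = 64.2, rate = 2.3+9 = 11.3).
Mode = (α−1)/β = 63.2/11.3 = 5.5929.
Mean = α/β = 64.2/11.3 = 5.6814.
Difference = 5.6814 − 5.5929 = 0.0885.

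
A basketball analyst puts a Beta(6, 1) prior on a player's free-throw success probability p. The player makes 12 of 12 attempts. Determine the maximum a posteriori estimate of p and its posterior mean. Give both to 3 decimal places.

Posterior: Beta(6+12, 1+0) = Beta(18, 1).
Since β = 1 ≤ 1 and α > 1, the Beta density is monotone increasing on [0,1]; the mode is at 1.
Mean = 18/(18+1) = 0.947.
The mean is pulled below the mode by the posterior's left skew.

MAP = 1.000; posterior mean = 0.947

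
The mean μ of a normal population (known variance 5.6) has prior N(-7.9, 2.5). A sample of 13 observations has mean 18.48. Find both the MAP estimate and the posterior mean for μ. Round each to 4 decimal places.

Posterior for μ is Normal. Precision-weighted mean: (1/2.5·-7.9 + 13/5.6·18.48) / (1/2.5 + 13/5.6) = 14.6026.
A Normal posterior is symmetric, so mode = mean.

MAP = 14.6026; posterior mean = 14.6026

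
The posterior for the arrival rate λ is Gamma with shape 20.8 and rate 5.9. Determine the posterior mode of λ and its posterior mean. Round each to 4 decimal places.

Mode = (α−1)/β = 19.8/5.9 = 3.3559.
Mean = α/β = 20.8/5.9 = 3.5254.

MAP = 3.3559; posterior mean = 3.5254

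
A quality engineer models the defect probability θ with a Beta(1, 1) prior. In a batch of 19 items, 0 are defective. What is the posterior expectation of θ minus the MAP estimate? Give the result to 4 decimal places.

Posterior: Beta(1+0, 1+19) = Beta(1, 20).
Since α = 1 ≤ 1 and β > 1, the Beta density is monotone decreasing on [0,1]; the mode is at 0.
Mean = 1/(1+20) = 0.0476.
Difference = 0.0476 − 0.0000 = 0.0476.
The mean is pulled above the mode by the posterior's right skew.

0.0476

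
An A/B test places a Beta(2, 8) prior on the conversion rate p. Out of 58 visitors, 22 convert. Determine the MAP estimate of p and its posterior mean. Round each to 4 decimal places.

MAP = 0.3485; posterior mean = 0.3529

Posterior: Beta(2+22, 8+36) = Beta(24, 44).
Mode = (24−1)/(24+44−2) = 23/66 = 0.3485.
Mean = 24/(24+44) = 24/68 = 0.3529.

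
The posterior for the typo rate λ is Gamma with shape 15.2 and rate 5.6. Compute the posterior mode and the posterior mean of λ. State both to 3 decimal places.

MAP = 2.536, posterior mean = 2.714

Mode = (α−1)/β = 14.2/5.6 = 2.536.
Mean = α/β = 15.2/5.6 = 2.714.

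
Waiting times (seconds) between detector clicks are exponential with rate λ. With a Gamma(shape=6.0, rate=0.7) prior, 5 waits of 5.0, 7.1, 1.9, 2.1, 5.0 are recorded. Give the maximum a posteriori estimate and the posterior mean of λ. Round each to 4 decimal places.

Σ times = 21.1. Posterior: Gamma(shape = 6.0+5 = 11.0, rate = 0.7+21.1 = 21.8).
Mode = (α−1)/β = 10.0/21.8 = 0.4587.
Mean = α/β = 11.0/21.8 = 0.5046.
Right-skewed posterior ⇒ mode < mean.

MAP = 0.4587; posterior mean = 0.5046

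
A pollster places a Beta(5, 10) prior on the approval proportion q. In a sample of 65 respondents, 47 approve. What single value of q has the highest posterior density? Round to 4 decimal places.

0.6538

Posterior: Beta(5+47, 10+18) = Beta(52, 28).
Mode = (52−1)/(52+28−2) = 51/78 = 0.6538.
Mean = 52/(52+28) = 52/80 = 0.6500.
This is the posterior mode — the MAP estimate.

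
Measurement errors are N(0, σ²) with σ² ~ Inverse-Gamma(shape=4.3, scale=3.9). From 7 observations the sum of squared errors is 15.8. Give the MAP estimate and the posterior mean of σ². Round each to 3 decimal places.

Posterior: Inverse-Gamma(shape = 4.3+7/2 = 7.8, scale = 3.9+15.8/2 = 11.8).
Mode = β/(α+1) = 11.8/8.8 = 1.341.
Mean = β/(α−1) = 11.8/6.8 = 1.735.

MAP = 1.341, posterior mean = 1.735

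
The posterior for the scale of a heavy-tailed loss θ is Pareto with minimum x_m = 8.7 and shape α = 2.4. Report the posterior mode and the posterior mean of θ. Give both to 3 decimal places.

θ_MAP = 8.700, E[θ|data] = 14.914

The Pareto density is strictly decreasing on [x_m, ∞), so the mode is x_m = 8.700.
Mean = α·x_m/(α−1) = 2.4·8.7/1.4 = 14.914.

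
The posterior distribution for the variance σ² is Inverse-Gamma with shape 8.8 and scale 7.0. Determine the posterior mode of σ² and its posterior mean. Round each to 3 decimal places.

MAP: 0.714. Posterior mean: 0.897.

Mode = β/(α+1) = 7.0/9.8 = 0.714.
Mean = β/(α−1) = 7.0/7.8 = 0.897.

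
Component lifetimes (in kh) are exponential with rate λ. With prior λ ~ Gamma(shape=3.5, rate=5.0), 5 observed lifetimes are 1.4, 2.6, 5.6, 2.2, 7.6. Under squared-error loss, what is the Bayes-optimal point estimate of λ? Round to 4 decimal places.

0.3484

Σ times = 19.4. Posterior: Gamma(shape = 3.5+5 = 8.5, rate = 5.0+19.4 = 24.4).
Mode = (α−1)/β = 7.5/24.4 = 0.3074.
Mean = α/β = 8.5/24.4 = 0.3484.
Squared-error loss ⇒ the optimal estimator is the posterior mean.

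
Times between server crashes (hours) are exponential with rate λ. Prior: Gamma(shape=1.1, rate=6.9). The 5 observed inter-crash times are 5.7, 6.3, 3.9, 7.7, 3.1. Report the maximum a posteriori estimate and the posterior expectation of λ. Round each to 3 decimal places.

MAP = 0.152; posterior mean = 0.182

Σ times = 26.7. Posterior: Gamma(shape = 1.1+5 = 6.1, rate = 6.9+26.7 = 33.6).
Mode = (α−1)/β = 5.1/33.6 = 0.152.
Mean = α/β = 6.1/33.6 = 0.182.
Right-skewed posterior ⇒ mode < mean.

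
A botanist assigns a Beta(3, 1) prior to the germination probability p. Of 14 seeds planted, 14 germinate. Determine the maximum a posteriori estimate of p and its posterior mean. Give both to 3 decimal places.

Posterior: Beta(3+14, 1+0) = Beta(17, 1).
Since β = 1 ≤ 1 and α > 1, the Beta density is monotone increasing on [0,1]; the mode is at 1.
Mean = 17/(17+1) = 0.944.

MAP: 1.000. Posterior mean: 0.944.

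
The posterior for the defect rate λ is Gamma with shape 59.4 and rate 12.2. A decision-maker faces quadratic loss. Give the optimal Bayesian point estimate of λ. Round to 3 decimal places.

Mode = (α−1)/β = 58.4/12.2 = 4.787.
Mean = α/β = 59.4/12.2 = 4.869.
Quadratic loss ⇒ the optimal estimator is the posterior mean.

4.869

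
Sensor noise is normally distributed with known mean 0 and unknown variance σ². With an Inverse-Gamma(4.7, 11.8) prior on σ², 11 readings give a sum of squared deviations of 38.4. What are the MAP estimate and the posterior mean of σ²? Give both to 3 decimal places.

Posterior: Inverse-Gamma(shape = 4.7+11/2 = 10.2, scale = 11.8+38.4/2 = 31.0).
Mode = β/(α+1) = 31.0/11.2 = 2.768.
Mean = β/(α−1) = 31.0/9.2 = 3.370.
Right-skewed posterior ⇒ mode < mean.

MAP = 2.768, posterior mean = 3.370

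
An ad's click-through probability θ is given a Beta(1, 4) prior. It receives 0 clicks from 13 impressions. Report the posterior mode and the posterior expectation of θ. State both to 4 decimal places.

posterior mode = 0.0000, posterior expectation = 0.0556

Posterior: Beta(1+0, 4+13) = Beta(1, 17).
Since α = 1 ≤ 1 and β > 1, the Beta density is monotone decreasing on [0,1]; the mode is at 0.
Mean = 1/(1+17) = 0.0556.
The posterior is right-skewed, so the mean exceeds the mode.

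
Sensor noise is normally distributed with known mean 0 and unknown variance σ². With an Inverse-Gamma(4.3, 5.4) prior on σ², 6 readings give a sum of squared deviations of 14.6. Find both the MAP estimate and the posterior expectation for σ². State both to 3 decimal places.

MAP = 1.530; posterior mean = 2.016

Posterior: Inverse-Gamma(shape = 4.3+6/2 = 7.3, scale = 5.4+14.6/2 = 12.7).
Mode = β/(α+1) = 12.7/8.3 = 1.530.
Mean = β/(α−1) = 12.7/6.3 = 2.016.
The mean is pulled above the mode by the posterior's right skew.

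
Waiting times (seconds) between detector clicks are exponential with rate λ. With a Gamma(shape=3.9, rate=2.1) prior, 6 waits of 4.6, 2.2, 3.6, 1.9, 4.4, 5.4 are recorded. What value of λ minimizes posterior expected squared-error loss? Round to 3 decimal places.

0.409

Σ times = 22.1. Posterior: Gamma(shape = 3.9+6 = 9.9, rate = 2.1+22.1 = 24.2).
Mode = (α−1)/β = 8.9/24.2 = 0.368.
Mean = α/β = 9.9/24.2 = 0.409.
Squared-error loss ⇒ the optimal estimator is the posterior mean.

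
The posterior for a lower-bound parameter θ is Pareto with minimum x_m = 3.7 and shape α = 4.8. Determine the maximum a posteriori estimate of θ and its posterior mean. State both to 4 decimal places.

The Pareto density is strictly decreasing on [x_m, ∞), so the mode is x_m = 3.7000.
Mean = α·x_m/(α−1) = 4.8·3.7/3.8 = 4.6737.

θ_MAP = 3.7000, E[θ|data] = 4.6737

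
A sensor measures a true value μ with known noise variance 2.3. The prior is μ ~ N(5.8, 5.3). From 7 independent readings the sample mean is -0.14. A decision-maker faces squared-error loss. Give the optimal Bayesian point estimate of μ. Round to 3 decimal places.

Posterior for μ is Normal. Precision-weighted mean: (1/5.3·5.8 + 7/2.3·-0.14) / (1/5.3 + 7/2.3) = 0.207.
A Normal posterior is symmetric, so mode = mean.
Squared-error loss ⇒ the optimal estimator is the posterior mean.

0.207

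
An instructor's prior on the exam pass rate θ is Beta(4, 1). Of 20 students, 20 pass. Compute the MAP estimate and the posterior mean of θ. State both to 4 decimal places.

Posterior: Beta(4+20, 1+0) = Beta(24, 1).
Since β = 1 ≤ 1 and α > 1, the Beta density is monotone increasing on [0,1]; the mode is at 1.
Mean = 24/(24+1) = 0.9600.

MAP = 1.0000, posterior mean = 0.9600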